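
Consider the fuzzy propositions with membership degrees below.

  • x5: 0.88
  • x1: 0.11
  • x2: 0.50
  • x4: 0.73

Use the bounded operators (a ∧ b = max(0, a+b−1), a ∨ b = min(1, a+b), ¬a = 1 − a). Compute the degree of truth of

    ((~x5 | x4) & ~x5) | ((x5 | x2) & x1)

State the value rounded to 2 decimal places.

~x5 = 1 − 0.88 = 0.12
~x5 | x4 = min(1, a+b) on (0.12, 0.73) = 0.85
~x5 = 1 − 0.88 = 0.12
(~x5 | x4) & ~x5 = max(0, a+b−1) on (0.85, 0.12) = 0.00
x5 | x2 = min(1, a+b) on (0.88, 0.50) = 1.00
(x5 | x2) & x1 = max(0, a+b−1) on (1.00, 0.11) = 0.11
((~x5 | x4) & ~x5) | ((x5 | x2) & x1) = min(1, a+b) on (0.00, 0.11) = 0.11

0.11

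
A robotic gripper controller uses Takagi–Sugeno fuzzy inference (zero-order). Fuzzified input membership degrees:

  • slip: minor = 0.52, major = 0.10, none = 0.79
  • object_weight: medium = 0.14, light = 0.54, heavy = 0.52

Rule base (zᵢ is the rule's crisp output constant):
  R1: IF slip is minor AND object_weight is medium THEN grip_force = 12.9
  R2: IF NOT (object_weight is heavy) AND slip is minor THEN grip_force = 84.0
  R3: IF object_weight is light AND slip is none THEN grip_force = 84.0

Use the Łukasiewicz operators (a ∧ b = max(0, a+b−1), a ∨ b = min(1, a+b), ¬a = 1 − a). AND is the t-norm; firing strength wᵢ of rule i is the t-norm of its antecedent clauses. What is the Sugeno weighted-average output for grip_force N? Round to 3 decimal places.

R1 (z=12.9): minor=0.52, medium=0.14; AND[max(0, a+b−1)] → w = 0.00
R2 (z=84.0): ¬heavy=1−0.52=0.48, minor=0.52; AND[max(0, a+b−1)] → w = 0.00
R3 (z=84.0): light=0.54, none=0.79; AND[max(0, a+b−1)] → w = 0.33
Weighted average = (0.00·12.9 + 0.00·84.0 + 0.33·84.0) / (0.00 + 0.00 + 0.33)
  = 27.7200 / 0.3300 = 84.000

84.000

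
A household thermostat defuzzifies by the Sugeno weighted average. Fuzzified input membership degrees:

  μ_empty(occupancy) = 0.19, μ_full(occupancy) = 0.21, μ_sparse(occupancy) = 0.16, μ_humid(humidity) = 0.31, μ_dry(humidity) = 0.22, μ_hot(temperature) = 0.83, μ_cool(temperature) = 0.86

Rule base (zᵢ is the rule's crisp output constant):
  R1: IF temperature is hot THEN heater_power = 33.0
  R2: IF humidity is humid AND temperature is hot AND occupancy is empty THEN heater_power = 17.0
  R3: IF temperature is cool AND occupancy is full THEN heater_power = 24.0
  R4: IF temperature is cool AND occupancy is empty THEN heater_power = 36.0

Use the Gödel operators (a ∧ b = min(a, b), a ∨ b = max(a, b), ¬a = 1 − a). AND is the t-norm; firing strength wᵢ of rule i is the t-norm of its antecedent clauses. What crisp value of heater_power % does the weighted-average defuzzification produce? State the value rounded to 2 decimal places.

R1 (z=33.0): hot=0.83 → w = 0.83
R2 (z=17.0): humid=0.31, hot=0.83, empty=0.19; AND[min(a, b)] → w = 0.19
R3 (z=24.0): cool=0.86, full=0.21; AND[min(a, b)] → w = 0.21
R4 (z=36.0): cool=0.86, empty=0.19; AND[min(a, b)] → w = 0.19
Weighted average = (0.83·33.0 + 0.19·17.0 + 0.21·24.0 + 0.19·36.0) / (0.83 + 0.19 + 0.21 + 0.19)
  = 42.5000 / 1.4200 = 29.93

29.93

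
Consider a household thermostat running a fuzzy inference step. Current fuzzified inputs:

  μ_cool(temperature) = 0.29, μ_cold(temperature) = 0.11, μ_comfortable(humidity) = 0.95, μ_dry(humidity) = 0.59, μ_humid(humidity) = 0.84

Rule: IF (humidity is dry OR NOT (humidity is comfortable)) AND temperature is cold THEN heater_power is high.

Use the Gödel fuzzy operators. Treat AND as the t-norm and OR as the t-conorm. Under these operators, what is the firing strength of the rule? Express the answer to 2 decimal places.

0.11

firing strength: (dry=0.59 OR ¬comfortable=1−0.95=0.05) = 0.59; AND[min(a, b)] with cold=0.11 → w = 0.11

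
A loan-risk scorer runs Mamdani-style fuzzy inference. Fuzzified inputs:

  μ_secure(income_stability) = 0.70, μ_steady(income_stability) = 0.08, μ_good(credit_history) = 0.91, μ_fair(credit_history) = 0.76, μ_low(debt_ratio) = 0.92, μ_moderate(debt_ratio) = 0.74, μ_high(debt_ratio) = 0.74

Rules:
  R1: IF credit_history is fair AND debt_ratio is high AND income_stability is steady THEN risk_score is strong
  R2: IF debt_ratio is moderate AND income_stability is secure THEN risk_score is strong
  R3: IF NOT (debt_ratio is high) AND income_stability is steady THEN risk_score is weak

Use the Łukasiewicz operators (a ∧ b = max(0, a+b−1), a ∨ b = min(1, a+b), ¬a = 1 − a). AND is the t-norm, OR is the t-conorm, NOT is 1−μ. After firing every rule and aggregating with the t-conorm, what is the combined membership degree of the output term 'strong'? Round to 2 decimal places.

R1: fair=0.76, high=0.74, steady=0.08; AND[max(0, a+b−1)] → w = 0.00
R2: moderate=0.74, secure=0.70; AND[max(0, a+b−1)] → w = 0.44
R3: ¬high=1−0.74=0.26, steady=0.08; AND[max(0, a+b−1)] → w = 0.00
Rules with consequent 'strong': {R1, R2} → strengths 0.00, 0.44
Aggregate via t-conorm [min(1, a+b)]: 0.44

0.44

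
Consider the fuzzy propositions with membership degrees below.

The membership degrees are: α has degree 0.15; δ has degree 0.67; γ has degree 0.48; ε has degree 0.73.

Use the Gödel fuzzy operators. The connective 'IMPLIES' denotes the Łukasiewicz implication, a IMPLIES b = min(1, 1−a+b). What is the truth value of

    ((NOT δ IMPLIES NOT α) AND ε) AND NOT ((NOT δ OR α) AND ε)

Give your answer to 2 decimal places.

NOT δ = 1 − 0.67 = 0.33
NOT α = 1 − 0.15 = 0.85
NOT δ IMPLIES NOT α  [Łukasiewicz: min(1, 1−a+b)] with a=0.33, b=0.85 → 1.00
(NOT δ IMPLIES NOT α) AND ε = min(a, b) on (1.00, 0.73) = 0.73
NOT δ = 1 − 0.67 = 0.33
NOT δ OR α = max(a, b) on (0.33, 0.15) = 0.33
(NOT δ OR α) AND ε = min(a, b) on (0.33, 0.73) = 0.33
NOT ((NOT δ OR α) AND ε) = 1 − 0.33 = 0.67
((NOT δ IMPLIES NOT α) AND ε) AND NOT ((NOT δ OR α) AND ε) = min(a, b) on (0.73, 0.67) = 0.67

0.67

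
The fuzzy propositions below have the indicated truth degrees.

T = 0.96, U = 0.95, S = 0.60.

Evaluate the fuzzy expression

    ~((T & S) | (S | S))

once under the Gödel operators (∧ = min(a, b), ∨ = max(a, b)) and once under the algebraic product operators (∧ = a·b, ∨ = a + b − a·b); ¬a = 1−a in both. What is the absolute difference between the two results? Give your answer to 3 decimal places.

0.332

Under Gödel:
  T & S = min(a, b) on (0.96, 0.60) = 0.60
  S | S = max(a, b) on (0.60, 0.60) = 0.60
  (T & S) | (S | S) = max(a, b) on (0.60, 0.60) = 0.60
  ~((T & S) | (S | S)) = 1 − 0.60 = 0.40
  → value = 0.4000
Under algebraic product:
  T & S = a·b on (0.9600, 0.6000) = 0.5760
  S | S = a + b − a·b on (0.6000, 0.6000) = 0.8400
  (T & S) | (S | S) = a + b − a·b on (0.5760, 0.8400) = 0.9322
  ~((T & S) | (S | S)) = 1 − 0.9322 = 0.0678
  → value = 0.0678
|0.4000 − 0.0678| = 0.332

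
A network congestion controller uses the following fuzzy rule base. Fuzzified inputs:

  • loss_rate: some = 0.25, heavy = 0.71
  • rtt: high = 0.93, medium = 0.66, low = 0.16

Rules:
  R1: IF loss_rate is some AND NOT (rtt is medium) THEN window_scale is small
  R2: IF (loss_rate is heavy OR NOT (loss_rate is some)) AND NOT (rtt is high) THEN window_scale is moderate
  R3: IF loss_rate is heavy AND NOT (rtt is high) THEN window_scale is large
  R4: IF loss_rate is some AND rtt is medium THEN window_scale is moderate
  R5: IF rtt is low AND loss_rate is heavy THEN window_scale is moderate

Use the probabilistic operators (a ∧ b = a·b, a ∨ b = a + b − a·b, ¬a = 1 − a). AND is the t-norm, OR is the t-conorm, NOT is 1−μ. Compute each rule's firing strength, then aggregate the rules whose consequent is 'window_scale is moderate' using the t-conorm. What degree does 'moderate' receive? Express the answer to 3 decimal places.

R1: some=0.25, ¬medium=1−0.66=0.34; AND[a·b] → w = 0.0850
R2: (heavy=0.71 OR ¬some=1−0.25=0.75) = 0.9275; AND[a·b] with ¬high=1−0.93=0.07 → w = 0.0649
R3: heavy=0.71, ¬high=1−0.93=0.07; AND[a·b] → w = 0.0497
R4: some=0.25, medium=0.66; AND[a·b] → w = 0.1650
R5: low=0.16, heavy=0.71; AND[a·b] → w = 0.1136
Rules with consequent 'moderate': {R2, R4, R5} → strengths 0.0649, 0.1650, 0.1136
Aggregate via t-conorm [a + b − a·b]: 0.3079

0.308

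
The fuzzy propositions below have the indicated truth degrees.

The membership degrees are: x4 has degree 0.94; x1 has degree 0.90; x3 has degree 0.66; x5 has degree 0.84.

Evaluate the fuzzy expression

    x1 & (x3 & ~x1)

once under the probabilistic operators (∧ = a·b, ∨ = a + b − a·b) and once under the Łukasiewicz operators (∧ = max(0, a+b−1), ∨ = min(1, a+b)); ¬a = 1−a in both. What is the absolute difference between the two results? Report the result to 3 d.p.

0.059

Under probabilistic:
  ~x1 = 1 − 0.9000 = 0.1000
  x3 & ~x1 = a·b on (0.6600, 0.1000) = 0.0660
  x1 & (x3 & ~x1) = a·b on (0.9000, 0.0660) = 0.0594
  → value = 0.0594
Under Łukasiewicz:
  ~x1 = 1 − 0.90 = 0.10
  x3 & ~x1 = max(0, a+b−1) on (0.66, 0.10) = 0.00
  x1 & (x3 & ~x1) = max(0, a+b−1) on (0.90, 0.00) = 0.00
  → value = 0.0000
|0.0594 − 0.0000| = 0.059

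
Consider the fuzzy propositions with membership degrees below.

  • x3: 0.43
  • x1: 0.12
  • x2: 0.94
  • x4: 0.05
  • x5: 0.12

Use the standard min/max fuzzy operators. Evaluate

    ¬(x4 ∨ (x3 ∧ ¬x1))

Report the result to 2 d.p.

0.57

¬x1 = 1 − 0.12 = 0.88
x3 ∧ ¬x1 = min(a, b) on (0.43, 0.88) = 0.43
x4 ∨ (x3 ∧ ¬x1) = max(a, b) on (0.05, 0.43) = 0.43
¬(x4 ∨ (x3 ∧ ¬x1)) = 1 − 0.43 = 0.57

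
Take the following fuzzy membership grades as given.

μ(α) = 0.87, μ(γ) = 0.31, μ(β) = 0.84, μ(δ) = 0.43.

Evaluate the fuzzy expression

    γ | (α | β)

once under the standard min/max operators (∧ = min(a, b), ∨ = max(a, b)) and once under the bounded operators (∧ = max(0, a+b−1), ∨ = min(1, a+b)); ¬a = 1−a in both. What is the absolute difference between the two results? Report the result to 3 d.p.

Under standard min/max:
  α | β = max(a, b) on (0.87, 0.84) = 0.87
  γ | (α | β) = max(a, b) on (0.31, 0.87) = 0.87
  → value = 0.8700
Under bounded:
  α | β = min(1, a+b) on (0.87, 0.84) = 1.00
  γ | (α | β) = min(1, a+b) on (0.31, 1.00) = 1.00
  → value = 1.0000
|0.8700 − 1.0000| = 0.130

0.130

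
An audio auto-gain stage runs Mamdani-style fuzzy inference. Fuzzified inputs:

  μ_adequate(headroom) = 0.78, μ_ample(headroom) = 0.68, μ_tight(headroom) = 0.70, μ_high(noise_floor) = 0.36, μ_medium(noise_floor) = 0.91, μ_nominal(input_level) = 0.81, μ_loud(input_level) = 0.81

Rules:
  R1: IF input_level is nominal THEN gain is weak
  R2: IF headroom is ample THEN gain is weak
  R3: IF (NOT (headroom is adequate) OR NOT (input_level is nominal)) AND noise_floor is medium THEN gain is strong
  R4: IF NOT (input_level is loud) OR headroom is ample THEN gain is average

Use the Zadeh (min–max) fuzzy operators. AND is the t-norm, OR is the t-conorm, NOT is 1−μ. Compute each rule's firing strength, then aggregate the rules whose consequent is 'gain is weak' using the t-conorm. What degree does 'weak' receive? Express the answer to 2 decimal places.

0.81

R1: nominal=0.81 → w = 0.81
R2: ample=0.68 → w = 0.68
R3: (¬adequate=1−0.78=0.22 OR ¬nominal=1−0.81=0.19) = 0.22; AND[min(a, b)] with medium=0.91 → w = 0.22
R4: ¬loud=1−0.81=0.19, ample=0.68; OR[max(a, b)] → w = 0.68
Rules with consequent 'weak': {R1, R2} → strengths 0.81, 0.68
Aggregate via t-conorm [max(a, b)]: 0.81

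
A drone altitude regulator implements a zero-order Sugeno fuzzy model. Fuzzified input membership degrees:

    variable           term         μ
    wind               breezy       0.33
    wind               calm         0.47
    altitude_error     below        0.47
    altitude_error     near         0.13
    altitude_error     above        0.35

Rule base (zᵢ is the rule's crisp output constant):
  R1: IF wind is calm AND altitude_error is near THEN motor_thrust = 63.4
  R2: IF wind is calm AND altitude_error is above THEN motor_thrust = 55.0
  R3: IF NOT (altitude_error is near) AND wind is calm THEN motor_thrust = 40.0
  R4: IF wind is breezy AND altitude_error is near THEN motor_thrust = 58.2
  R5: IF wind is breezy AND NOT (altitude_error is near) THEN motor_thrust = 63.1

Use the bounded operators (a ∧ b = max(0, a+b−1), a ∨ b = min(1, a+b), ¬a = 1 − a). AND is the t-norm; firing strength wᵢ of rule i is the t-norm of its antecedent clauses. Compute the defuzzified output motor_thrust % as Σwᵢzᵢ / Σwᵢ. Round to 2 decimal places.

48.56

R1 (z=63.4): calm=0.47, near=0.13; AND[max(0, a+b−1)] → w = 0.00
R2 (z=55.0): calm=0.47, above=0.35; AND[max(0, a+b−1)] → w = 0.00
R3 (z=40.0): ¬near=1−0.13=0.87, calm=0.47; AND[max(0, a+b−1)] → w = 0.34
R4 (z=58.2): breezy=0.33, near=0.13; AND[max(0, a+b−1)] → w = 0.00
R5 (z=63.1): breezy=0.33, ¬near=1−0.13=0.87; AND[max(0, a+b−1)] → w = 0.20
Weighted average = (0.00·63.4 + 0.00·55.0 + 0.34·40.0 + 0.00·58.2 + 0.20·63.1) / (0.00 + 0.00 + 0.34 + 0.00 + 0.20)
  = 26.2200 / 0.5400 = 48.56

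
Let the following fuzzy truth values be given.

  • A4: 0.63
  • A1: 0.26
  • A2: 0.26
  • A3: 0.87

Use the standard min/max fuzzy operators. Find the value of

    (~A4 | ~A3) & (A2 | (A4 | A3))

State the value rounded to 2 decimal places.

~A4 = 1 − 0.63 = 0.37
~A3 = 1 − 0.87 = 0.13
~A4 | ~A3 = max(a, b) on (0.37, 0.13) = 0.37
A4 | A3 = max(a, b) on (0.63, 0.87) = 0.87
A2 | (A4 | A3) = max(a, b) on (0.26, 0.87) = 0.87
(~A4 | ~A3) & (A2 | (A4 | A3)) = min(a, b) on (0.37, 0.87) = 0.37

0.37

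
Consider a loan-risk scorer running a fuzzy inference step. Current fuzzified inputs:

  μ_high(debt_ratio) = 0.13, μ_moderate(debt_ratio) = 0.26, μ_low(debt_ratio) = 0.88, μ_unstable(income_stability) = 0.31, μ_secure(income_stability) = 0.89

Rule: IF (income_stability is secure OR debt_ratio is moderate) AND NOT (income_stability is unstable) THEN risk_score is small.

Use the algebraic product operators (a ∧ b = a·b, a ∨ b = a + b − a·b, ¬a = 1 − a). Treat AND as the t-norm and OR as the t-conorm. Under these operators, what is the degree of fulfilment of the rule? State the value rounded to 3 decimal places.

0.634

firing strength: (secure=0.89 OR moderate=0.26) = 0.9186; AND[a·b] with ¬unstable=1−0.31=0.69 → w = 0.6338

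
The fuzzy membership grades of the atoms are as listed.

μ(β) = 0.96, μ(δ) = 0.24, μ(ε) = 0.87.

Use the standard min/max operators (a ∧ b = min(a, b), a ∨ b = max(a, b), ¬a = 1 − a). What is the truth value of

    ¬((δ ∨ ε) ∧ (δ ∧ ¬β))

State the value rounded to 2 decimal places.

0.96

δ ∨ ε = max(a, b) on (0.24, 0.87) = 0.87
¬β = 1 − 0.96 = 0.04
δ ∧ ¬β = min(a, b) on (0.24, 0.04) = 0.04
(δ ∨ ε) ∧ (δ ∧ ¬β) = min(a, b) on (0.87, 0.04) = 0.04
¬((δ ∨ ε) ∧ (δ ∧ ¬β)) = 1 − 0.04 = 0.96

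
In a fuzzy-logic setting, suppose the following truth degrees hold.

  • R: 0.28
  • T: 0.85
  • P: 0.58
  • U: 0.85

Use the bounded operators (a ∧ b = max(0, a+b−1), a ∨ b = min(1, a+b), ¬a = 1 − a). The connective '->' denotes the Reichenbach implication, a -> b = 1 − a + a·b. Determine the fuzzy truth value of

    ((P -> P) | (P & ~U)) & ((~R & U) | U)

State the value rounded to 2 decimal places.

0.76

P -> P  [Reichenbach: 1 − a + a·b] with a=0.58, b=0.58 → 0.76
~U = 1 − 0.85 = 0.15
P & ~U = max(0, a+b−1) on (0.58, 0.15) = 0.00
(P -> P) | (P & ~U) = min(1, a+b) on (0.76, 0.00) = 0.76
~R = 1 − 0.28 = 0.72
~R & U = max(0, a+b−1) on (0.72, 0.85) = 0.57
(~R & U) | U = min(1, a+b) on (0.57, 0.85) = 1.00
((P -> P) | (P & ~U)) & ((~R & U) | U) = max(0, a+b−1) on (0.76, 1.00) = 0.76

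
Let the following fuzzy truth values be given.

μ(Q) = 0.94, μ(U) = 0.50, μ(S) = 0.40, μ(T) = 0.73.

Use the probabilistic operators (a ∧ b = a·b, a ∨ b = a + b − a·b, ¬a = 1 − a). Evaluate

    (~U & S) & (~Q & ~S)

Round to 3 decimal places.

0.007

~U = 1 − 0.5000 = 0.5000
~U & S = a·b on (0.5000, 0.4000) = 0.2000
~Q = 1 − 0.9400 = 0.0600
~S = 1 − 0.4000 = 0.6000
~Q & ~S = a·b on (0.0600, 0.6000) = 0.0360
(~U & S) & (~Q & ~S) = a·b on (0.2000, 0.0360) = 0.0072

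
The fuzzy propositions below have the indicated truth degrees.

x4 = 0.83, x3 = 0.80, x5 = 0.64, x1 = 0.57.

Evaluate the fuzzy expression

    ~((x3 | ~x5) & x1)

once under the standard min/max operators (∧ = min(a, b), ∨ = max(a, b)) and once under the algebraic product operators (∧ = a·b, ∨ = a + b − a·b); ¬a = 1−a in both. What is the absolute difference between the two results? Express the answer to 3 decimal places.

0.073

Under standard min/max:
  ~x5 = 1 − 0.64 = 0.36
  x3 | ~x5 = max(a, b) on (0.80, 0.36) = 0.80
  (x3 | ~x5) & x1 = min(a, b) on (0.80, 0.57) = 0.57
  ~((x3 | ~x5) & x1) = 1 − 0.57 = 0.43
  → value = 0.4300
Under algebraic product:
  ~x5 = 1 − 0.6400 = 0.3600
  x3 | ~x5 = a + b − a·b on (0.8000, 0.3600) = 0.8720
  (x3 | ~x5) & x1 = a·b on (0.8720, 0.5700) = 0.4970
  ~((x3 | ~x5) & x1) = 1 − 0.4970 = 0.5030
  → value = 0.5030
|0.4300 − 0.5030| = 0.073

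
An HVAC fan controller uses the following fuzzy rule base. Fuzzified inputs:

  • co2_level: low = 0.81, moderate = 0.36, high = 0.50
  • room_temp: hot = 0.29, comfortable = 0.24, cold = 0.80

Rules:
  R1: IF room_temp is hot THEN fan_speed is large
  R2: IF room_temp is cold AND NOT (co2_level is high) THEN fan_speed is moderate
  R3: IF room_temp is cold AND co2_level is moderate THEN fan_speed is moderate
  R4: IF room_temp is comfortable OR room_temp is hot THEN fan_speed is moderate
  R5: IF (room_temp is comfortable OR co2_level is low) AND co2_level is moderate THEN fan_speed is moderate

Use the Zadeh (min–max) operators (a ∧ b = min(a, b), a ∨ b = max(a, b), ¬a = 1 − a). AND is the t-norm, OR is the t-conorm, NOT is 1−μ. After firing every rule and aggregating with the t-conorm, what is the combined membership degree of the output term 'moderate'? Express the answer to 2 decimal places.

0.50

R1: hot=0.29 → w = 0.29
R2: cold=0.80, ¬high=1−0.50=0.50; AND[min(a, b)] → w = 0.50
R3: cold=0.80, moderate=0.36; AND[min(a, b)] → w = 0.36
R4: comfortable=0.24, hot=0.29; OR[max(a, b)] → w = 0.29
R5: (comfortable=0.24 OR low=0.81) = 0.81; AND[min(a, b)] with moderate=0.36 → w = 0.36
Rules with consequent 'moderate': {R2, R3, R4, R5} → strengths 0.50, 0.36, 0.29, 0.36
Aggregate via t-conorm [max(a, b)]: 0.50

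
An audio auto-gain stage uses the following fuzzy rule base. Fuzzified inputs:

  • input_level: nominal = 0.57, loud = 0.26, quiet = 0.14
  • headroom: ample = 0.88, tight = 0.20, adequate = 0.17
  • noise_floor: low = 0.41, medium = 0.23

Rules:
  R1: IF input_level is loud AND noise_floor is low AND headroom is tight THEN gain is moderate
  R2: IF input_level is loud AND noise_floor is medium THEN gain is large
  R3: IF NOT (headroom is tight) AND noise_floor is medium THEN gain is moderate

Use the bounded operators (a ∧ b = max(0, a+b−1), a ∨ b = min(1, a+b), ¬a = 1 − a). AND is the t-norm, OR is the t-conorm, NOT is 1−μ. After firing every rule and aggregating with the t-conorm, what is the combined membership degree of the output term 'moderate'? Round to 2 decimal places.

R1: loud=0.26, low=0.41, tight=0.20; AND[max(0, a+b−1)] → w = 0.00
R2: loud=0.26, medium=0.23; AND[max(0, a+b−1)] → w = 0.00
R3: ¬tight=1−0.20=0.80, medium=0.23; AND[max(0, a+b−1)] → w = 0.03
Rules with consequent 'moderate': {R1, R3} → strengths 0.00, 0.03
Aggregate via t-conorm [min(1, a+b)]: 0.03

0.03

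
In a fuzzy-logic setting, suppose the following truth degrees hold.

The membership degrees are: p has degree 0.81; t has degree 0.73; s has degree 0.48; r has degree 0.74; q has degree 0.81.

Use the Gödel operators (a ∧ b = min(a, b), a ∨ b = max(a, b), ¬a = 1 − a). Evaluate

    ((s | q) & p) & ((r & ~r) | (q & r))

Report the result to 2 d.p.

s | q = max(a, b) on (0.48, 0.81) = 0.81
(s | q) & p = min(a, b) on (0.81, 0.81) = 0.81
~r = 1 − 0.74 = 0.26
r & ~r = min(a, b) on (0.74, 0.26) = 0.26
q & r = min(a, b) on (0.81, 0.74) = 0.74
(r & ~r) | (q & r) = max(a, b) on (0.26, 0.74) = 0.74
((s | q) & p) & ((r & ~r) | (q & r)) = min(a, b) on (0.81, 0.74) = 0.74

0.74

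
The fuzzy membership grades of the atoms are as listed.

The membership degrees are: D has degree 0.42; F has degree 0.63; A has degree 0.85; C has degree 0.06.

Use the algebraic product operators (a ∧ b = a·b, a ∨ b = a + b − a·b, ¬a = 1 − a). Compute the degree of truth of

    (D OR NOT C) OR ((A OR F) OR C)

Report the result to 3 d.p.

0.998

NOT C = 1 − 0.0600 = 0.9400
D OR NOT C = a + b − a·b on (0.4200, 0.9400) = 0.9652
A OR F = a + b − a·b on (0.8500, 0.6300) = 0.9445
(A OR F) OR C = a + b − a·b on (0.9445, 0.0600) = 0.9478
(D OR NOT C) OR ((A OR F) OR C) = a + b − a·b on (0.9652, 0.9478) = 0.9982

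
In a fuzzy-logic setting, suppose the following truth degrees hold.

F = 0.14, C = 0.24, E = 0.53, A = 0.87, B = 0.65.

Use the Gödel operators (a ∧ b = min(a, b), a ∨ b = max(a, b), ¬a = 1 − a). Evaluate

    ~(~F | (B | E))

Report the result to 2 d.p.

0.14

~F = 1 − 0.14 = 0.86
B | E = max(a, b) on (0.65, 0.53) = 0.65
~F | (B | E) = max(a, b) on (0.86, 0.65) = 0.86
~(~F | (B | E)) = 1 − 0.86 = 0.14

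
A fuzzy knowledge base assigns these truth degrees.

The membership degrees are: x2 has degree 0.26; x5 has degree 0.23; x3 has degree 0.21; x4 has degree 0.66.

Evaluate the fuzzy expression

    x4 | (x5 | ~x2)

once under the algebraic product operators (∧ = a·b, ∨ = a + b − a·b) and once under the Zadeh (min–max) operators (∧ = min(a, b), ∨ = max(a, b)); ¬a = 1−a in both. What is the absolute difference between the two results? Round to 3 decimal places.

0.192

Under algebraic product:
  ~x2 = 1 − 0.2600 = 0.7400
  x5 | ~x2 = a + b − a·b on (0.2300, 0.7400) = 0.7998
  x4 | (x5 | ~x2) = a + b − a·b on (0.6600, 0.7998) = 0.9319
  → value = 0.9319
Under Zadeh (min–max):
  ~x2 = 1 − 0.26 = 0.74
  x5 | ~x2 = max(a, b) on (0.23, 0.74) = 0.74
  x4 | (x5 | ~x2) = max(a, b) on (0.66, 0.74) = 0.74
  → value = 0.7400
|0.9319 − 0.7400| = 0.192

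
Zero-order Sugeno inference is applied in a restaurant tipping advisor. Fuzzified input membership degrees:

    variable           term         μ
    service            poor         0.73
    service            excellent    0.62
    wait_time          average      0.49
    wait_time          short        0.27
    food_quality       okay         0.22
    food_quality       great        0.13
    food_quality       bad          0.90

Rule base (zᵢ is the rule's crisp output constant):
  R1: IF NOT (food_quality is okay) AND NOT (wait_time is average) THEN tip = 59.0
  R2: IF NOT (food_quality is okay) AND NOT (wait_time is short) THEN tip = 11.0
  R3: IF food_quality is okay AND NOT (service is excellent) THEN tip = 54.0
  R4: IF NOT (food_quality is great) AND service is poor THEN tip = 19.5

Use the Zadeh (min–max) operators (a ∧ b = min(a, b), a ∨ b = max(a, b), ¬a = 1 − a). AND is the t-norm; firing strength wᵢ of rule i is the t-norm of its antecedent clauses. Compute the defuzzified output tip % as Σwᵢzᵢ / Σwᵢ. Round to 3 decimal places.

29.331

R1 (z=59.0): ¬okay=1−0.22=0.78, ¬average=1−0.49=0.51; AND[min(a, b)] → w = 0.51
R2 (z=11.0): ¬okay=1−0.22=0.78, ¬short=1−0.27=0.73; AND[min(a, b)] → w = 0.73
R3 (z=54.0): okay=0.22, ¬excellent=1−0.62=0.38; AND[min(a, b)] → w = 0.22
R4 (z=19.5): ¬great=1−0.13=0.87, poor=0.73; AND[min(a, b)] → w = 0.73
Weighted average = (0.51·59.0 + 0.73·11.0 + 0.22·54.0 + 0.73·19.5) / (0.51 + 0.73 + 0.22 + 0.73)
  = 64.2350 / 2.1900 = 29.331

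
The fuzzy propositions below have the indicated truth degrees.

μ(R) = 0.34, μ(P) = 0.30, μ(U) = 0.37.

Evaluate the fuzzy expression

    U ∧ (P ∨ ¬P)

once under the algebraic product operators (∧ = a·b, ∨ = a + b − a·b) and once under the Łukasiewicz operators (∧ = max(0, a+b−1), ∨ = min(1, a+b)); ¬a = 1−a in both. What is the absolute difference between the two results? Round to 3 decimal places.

0.078

Under algebraic product:
  ¬P = 1 − 0.3000 = 0.7000
  P ∨ ¬P = a + b − a·b on (0.3000, 0.7000) = 0.7900
  U ∧ (P ∨ ¬P) = a·b on (0.3700, 0.7900) = 0.2923
  → value = 0.2923
Under Łukasiewicz:
  ¬P = 1 − 0.30 = 0.70
  P ∨ ¬P = min(1, a+b) on (0.30, 0.70) = 1.00
  U ∧ (P ∨ ¬P) = max(0, a+b−1) on (0.37, 1.00) = 0.37
  → value = 0.3700
|0.2923 − 0.3700| = 0.078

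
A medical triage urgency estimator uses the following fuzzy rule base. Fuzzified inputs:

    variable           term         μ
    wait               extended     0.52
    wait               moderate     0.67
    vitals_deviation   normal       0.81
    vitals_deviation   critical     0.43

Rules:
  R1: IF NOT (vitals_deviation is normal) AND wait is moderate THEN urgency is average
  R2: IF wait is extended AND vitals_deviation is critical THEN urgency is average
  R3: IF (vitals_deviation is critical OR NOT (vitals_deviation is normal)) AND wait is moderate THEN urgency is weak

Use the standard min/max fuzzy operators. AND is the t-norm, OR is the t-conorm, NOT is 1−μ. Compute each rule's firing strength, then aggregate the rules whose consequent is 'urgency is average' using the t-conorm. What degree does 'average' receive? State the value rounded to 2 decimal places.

0.43

R1: ¬normal=1−0.81=0.19, moderate=0.67; AND[min(a, b)] → w = 0.19
R2: extended=0.52, critical=0.43; AND[min(a, b)] → w = 0.43
R3: (critical=0.43 OR ¬normal=1−0.81=0.19) = 0.43; AND[min(a, b)] with moderate=0.67 → w = 0.43
Rules with consequent 'average': {R1, R2} → strengths 0.19, 0.43
Aggregate via t-conorm [max(a, b)]: 0.43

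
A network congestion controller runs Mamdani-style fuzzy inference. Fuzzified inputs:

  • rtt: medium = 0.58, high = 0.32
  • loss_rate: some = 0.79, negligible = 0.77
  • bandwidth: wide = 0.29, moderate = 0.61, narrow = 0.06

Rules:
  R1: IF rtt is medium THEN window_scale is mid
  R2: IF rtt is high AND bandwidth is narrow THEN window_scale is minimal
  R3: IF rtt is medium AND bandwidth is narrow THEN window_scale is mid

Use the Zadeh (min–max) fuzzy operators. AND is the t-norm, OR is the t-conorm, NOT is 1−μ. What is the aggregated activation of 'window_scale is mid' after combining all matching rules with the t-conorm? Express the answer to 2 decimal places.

0.58

R1: medium=0.58 → w = 0.58
R2: high=0.32, narrow=0.06; AND[min(a, b)] → w = 0.06
R3: medium=0.58, narrow=0.06; AND[min(a, b)] → w = 0.06
Rules with consequent 'mid': {R1, R3} → strengths 0.58, 0.06
Aggregate via t-conorm [max(a, b)]: 0.58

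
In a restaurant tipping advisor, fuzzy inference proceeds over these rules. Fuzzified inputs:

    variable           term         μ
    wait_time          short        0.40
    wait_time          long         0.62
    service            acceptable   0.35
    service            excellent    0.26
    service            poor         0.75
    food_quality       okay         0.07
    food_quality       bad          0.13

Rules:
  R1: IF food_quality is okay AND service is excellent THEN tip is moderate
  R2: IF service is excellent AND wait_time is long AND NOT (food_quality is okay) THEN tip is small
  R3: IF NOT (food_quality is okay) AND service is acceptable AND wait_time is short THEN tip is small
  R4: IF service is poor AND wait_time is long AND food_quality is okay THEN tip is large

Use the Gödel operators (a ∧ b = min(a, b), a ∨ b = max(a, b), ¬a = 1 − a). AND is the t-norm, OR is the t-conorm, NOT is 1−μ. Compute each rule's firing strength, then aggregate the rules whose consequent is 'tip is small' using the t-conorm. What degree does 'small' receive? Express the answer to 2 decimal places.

R1: okay=0.07, excellent=0.26; AND[min(a, b)] → w = 0.07
R2: excellent=0.26, long=0.62, ¬okay=1−0.07=0.93; AND[min(a, b)] → w = 0.26
R3: ¬okay=1−0.07=0.93, acceptable=0.35, short=0.40; AND[min(a, b)] → w = 0.35
R4: poor=0.75, long=0.62, okay=0.07; AND[min(a, b)] → w = 0.07
Rules with consequent 'small': {R2, R3} → strengths 0.26, 0.35
Aggregate via t-conorm [max(a, b)]: 0.35

0.35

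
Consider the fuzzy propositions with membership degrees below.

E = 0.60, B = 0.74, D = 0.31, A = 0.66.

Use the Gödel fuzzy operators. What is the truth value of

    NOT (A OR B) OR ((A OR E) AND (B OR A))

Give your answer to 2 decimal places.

0.66

A OR B = max(a, b) on (0.66, 0.74) = 0.74
NOT (A OR B) = 1 − 0.74 = 0.26
A OR E = max(a, b) on (0.66, 0.60) = 0.66
B OR A = max(a, b) on (0.74, 0.66) = 0.74
(A OR E) AND (B OR A) = min(a, b) on (0.66, 0.74) = 0.66
NOT (A OR B) OR ((A OR E) AND (B OR A)) = max(a, b) on (0.26, 0.66) = 0.66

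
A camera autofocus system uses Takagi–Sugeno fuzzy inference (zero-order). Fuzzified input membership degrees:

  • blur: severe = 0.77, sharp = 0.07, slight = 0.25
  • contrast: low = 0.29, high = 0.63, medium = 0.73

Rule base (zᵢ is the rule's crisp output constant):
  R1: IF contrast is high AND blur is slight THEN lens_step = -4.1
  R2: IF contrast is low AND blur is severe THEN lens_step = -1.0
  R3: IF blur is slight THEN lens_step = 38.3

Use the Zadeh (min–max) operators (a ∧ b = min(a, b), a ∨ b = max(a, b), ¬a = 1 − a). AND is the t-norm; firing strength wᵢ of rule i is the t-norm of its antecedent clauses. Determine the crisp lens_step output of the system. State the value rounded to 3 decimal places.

10.456

R1 (z=-4.1): high=0.63, slight=0.25; AND[min(a, b)] → w = 0.25
R2 (z=-1.0): low=0.29, severe=0.77; AND[min(a, b)] → w = 0.29
R3 (z=38.3): slight=0.25 → w = 0.25
Weighted average = (0.25·-4.1 + 0.29·-1.0 + 0.25·38.3) / (0.25 + 0.29 + 0.25)
  = 8.2600 / 0.7900 = 10.456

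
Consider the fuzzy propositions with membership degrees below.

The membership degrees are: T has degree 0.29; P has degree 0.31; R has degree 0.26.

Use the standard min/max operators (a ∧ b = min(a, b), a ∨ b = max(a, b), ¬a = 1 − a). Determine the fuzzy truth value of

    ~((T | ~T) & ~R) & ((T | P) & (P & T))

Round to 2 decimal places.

0.29

~T = 1 − 0.29 = 0.71
T | ~T = max(a, b) on (0.29, 0.71) = 0.71
~R = 1 − 0.26 = 0.74
(T | ~T) & ~R = min(a, b) on (0.71, 0.74) = 0.71
~((T | ~T) & ~R) = 1 − 0.71 = 0.29
T | P = max(a, b) on (0.29, 0.31) = 0.31
P & T = min(a, b) on (0.31, 0.29) = 0.29
(T | P) & (P & T) = min(a, b) on (0.31, 0.29) = 0.29
~((T | ~T) & ~R) & ((T | P) & (P & T)) = min(a, b) on (0.29, 0.29) = 0.29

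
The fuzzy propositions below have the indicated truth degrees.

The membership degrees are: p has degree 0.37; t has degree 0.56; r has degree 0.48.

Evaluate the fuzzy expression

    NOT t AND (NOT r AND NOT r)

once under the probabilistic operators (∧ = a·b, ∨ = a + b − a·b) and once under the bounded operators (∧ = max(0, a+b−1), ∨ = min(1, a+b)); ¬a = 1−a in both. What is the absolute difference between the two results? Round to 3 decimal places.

Under probabilistic:
  NOT t = 1 − 0.5600 = 0.4400
  NOT r = 1 − 0.4800 = 0.5200
  NOT r = 1 − 0.4800 = 0.5200
  NOT r AND NOT r = a·b on (0.5200, 0.5200) = 0.2704
  NOT t AND (NOT r AND NOT r) = a·b on (0.4400, 0.2704) = 0.1190
  → value = 0.1190
Under bounded:
  NOT t = 1 − 0.56 = 0.44
  NOT r = 1 − 0.48 = 0.52
  NOT r = 1 − 0.48 = 0.52
  NOT r AND NOT r = max(0, a+b−1) on (0.52, 0.52) = 0.04
  NOT t AND (NOT r AND NOT r) = max(0, a+b−1) on (0.44, 0.04) = 0.00
  → value = 0.0000
|0.1190 − 0.0000| = 0.119

0.119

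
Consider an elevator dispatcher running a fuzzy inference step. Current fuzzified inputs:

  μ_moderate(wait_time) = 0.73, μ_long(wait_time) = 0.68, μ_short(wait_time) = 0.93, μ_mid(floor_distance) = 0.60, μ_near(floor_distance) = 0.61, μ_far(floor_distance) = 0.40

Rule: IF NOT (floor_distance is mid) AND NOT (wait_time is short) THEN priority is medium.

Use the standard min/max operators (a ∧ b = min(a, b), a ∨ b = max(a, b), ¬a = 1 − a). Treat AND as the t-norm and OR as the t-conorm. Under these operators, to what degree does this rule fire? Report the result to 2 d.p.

firing strength: ¬mid=1−0.60=0.40, ¬short=1−0.93=0.07; AND[min(a, b)] → w = 0.07

0.07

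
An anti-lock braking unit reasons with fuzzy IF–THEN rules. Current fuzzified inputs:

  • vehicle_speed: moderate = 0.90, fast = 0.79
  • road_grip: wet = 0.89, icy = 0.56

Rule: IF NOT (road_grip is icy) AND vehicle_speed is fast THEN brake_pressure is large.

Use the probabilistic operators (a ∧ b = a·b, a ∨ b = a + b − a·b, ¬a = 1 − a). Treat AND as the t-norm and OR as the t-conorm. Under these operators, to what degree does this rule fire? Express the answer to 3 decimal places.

0.348

firing strength: ¬icy=1−0.56=0.44, fast=0.79; AND[a·b] → w = 0.3476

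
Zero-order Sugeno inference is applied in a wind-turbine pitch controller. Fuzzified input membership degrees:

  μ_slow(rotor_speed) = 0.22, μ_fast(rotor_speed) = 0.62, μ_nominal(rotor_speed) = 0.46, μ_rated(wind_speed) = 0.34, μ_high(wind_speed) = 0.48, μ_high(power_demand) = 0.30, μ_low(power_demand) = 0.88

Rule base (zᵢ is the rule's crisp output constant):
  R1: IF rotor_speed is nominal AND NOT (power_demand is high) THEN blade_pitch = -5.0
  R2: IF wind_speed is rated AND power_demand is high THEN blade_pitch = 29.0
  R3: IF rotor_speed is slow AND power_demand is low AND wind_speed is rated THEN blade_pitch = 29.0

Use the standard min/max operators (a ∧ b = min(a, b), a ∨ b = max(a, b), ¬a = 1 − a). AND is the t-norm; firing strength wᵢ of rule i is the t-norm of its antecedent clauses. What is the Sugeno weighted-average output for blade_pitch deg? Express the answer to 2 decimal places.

13.04

R1 (z=-5.0): nominal=0.46, ¬high=1−0.30=0.70; AND[min(a, b)] → w = 0.46
R2 (z=29.0): rated=0.34, high=0.30; AND[min(a, b)] → w = 0.30
R3 (z=29.0): slow=0.22, low=0.88, rated=0.34; AND[min(a, b)] → w = 0.22
Weighted average = (0.46·-5.0 + 0.30·29.0 + 0.22·29.0) / (0.46 + 0.30 + 0.22)
  = 12.7800 / 0.9800 = 13.04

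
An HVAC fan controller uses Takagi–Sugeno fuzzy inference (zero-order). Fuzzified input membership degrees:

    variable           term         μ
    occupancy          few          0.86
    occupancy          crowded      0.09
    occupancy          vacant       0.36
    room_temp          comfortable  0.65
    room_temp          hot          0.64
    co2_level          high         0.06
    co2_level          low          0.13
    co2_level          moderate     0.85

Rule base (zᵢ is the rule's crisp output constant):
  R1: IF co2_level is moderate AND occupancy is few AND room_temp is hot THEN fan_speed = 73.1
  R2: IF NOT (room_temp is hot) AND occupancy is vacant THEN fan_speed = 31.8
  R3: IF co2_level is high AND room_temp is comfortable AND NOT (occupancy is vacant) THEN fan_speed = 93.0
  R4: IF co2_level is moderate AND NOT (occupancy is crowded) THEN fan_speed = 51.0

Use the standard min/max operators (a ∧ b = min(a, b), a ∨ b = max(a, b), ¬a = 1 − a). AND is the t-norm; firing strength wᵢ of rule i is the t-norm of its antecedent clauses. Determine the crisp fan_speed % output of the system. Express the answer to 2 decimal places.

56.11

R1 (z=73.1): moderate=0.85, few=0.86, hot=0.64; AND[min(a, b)] → w = 0.64
R2 (z=31.8): ¬hot=1−0.64=0.36, vacant=0.36; AND[min(a, b)] → w = 0.36
R3 (z=93.0): high=0.06, comfortable=0.65, ¬vacant=1−0.36=0.64; AND[min(a, b)] → w = 0.06
R4 (z=51.0): moderate=0.85, ¬crowded=1−0.09=0.91; AND[min(a, b)] → w = 0.85
Weighted average = (0.64·73.1 + 0.36·31.8 + 0.06·93.0 + 0.85·51.0) / (0.64 + 0.36 + 0.06 + 0.85)
  = 107.1620 / 1.9100 = 56.11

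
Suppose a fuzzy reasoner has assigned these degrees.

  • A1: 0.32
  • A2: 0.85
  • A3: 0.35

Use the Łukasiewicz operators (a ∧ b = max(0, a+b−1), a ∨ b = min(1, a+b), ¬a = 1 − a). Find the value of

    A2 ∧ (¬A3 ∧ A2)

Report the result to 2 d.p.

¬A3 = 1 − 0.35 = 0.65
¬A3 ∧ A2 = max(0, a+b−1) on (0.65, 0.85) = 0.50
A2 ∧ (¬A3 ∧ A2) = max(0, a+b−1) on (0.85, 0.50) = 0.35

0.35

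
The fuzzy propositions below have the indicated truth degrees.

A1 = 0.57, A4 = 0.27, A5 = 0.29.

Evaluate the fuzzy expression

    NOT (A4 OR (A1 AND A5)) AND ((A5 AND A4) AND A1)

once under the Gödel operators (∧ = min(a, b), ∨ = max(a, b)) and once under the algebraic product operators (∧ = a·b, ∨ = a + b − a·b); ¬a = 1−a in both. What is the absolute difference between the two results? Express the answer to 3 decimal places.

Under Gödel:
  A1 AND A5 = min(a, b) on (0.57, 0.29) = 0.29
  A4 OR (A1 AND A5) = max(a, b) on (0.27, 0.29) = 0.29
  NOT (A4 OR (A1 AND A5)) = 1 − 0.29 = 0.71
  A5 AND A4 = min(a, b) on (0.29, 0.27) = 0.27
  (A5 AND A4) AND A1 = min(a, b) on (0.27, 0.57) = 0.27
  NOT (A4 OR (A1 AND A5)) AND ((A5 AND A4) AND A1) = min(a, b) on (0.71, 0.27) = 0.27
  → value = 0.2700
Under algebraic product:
  A1 AND A5 = a·b on (0.5700, 0.2900) = 0.1653
  A4 OR (A1 AND A5) = a + b − a·b on (0.2700, 0.1653) = 0.3907
  NOT (A4 OR (A1 AND A5)) = 1 − 0.3907 = 0.6093
  A5 AND A4 = a·b on (0.2900, 0.2700) = 0.0783
  (A5 AND A4) AND A1 = a·b on (0.0783, 0.5700) = 0.0446
  NOT (A4 OR (A1 AND A5)) AND ((A5 AND A4) AND A1) = a·b on (0.6093, 0.0446) = 0.0272
  → value = 0.0272
|0.2700 − 0.0272| = 0.243

0.243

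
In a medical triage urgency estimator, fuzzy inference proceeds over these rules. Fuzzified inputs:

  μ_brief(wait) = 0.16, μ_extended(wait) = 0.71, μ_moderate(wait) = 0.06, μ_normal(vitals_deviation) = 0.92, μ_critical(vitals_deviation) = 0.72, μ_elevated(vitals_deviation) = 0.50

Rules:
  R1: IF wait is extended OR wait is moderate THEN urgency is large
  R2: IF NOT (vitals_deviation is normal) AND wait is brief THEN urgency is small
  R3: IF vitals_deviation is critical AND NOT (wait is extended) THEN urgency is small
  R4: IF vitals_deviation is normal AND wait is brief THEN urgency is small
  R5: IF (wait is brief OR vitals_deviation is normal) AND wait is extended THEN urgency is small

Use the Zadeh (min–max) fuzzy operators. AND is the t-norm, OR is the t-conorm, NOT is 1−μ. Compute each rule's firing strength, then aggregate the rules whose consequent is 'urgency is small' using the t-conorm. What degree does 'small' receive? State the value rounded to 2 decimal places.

R1: extended=0.71, moderate=0.06; OR[max(a, b)] → w = 0.71
R2: ¬normal=1−0.92=0.08, brief=0.16; AND[min(a, b)] → w = 0.08
R3: critical=0.72, ¬extended=1−0.71=0.29; AND[min(a, b)] → w = 0.29
R4: normal=0.92, brief=0.16; AND[min(a, b)] → w = 0.16
R5: (brief=0.16 OR normal=0.92) = 0.92; AND[min(a, b)] with extended=0.71 → w = 0.71
Rules with consequent 'small': {R2, R3, R4, R5} → strengths 0.08, 0.29, 0.16, 0.71
Aggregate via t-conorm [max(a, b)]: 0.71

0.71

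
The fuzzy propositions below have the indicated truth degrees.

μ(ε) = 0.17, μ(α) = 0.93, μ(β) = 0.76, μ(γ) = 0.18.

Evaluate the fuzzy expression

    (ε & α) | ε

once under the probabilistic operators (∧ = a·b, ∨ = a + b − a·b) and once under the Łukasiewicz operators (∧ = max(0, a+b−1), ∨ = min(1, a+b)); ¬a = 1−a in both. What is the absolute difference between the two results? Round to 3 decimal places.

Under probabilistic:
  ε & α = a·b on (0.1700, 0.9300) = 0.1581
  (ε & α) | ε = a + b − a·b on (0.1581, 0.1700) = 0.3012
  → value = 0.3012
Under Łukasiewicz:
  ε & α = max(0, a+b−1) on (0.17, 0.93) = 0.10
  (ε & α) | ε = min(1, a+b) on (0.10, 0.17) = 0.27
  → value = 0.2700
|0.3012 − 0.2700| = 0.031

0.031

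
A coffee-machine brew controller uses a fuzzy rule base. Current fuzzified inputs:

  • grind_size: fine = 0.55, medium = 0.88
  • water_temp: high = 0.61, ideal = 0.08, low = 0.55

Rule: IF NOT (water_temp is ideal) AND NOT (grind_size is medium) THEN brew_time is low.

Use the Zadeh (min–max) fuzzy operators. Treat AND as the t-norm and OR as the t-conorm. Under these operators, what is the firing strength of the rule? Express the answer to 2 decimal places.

0.12

firing strength: ¬ideal=1−0.08=0.92, ¬medium=1−0.88=0.12; AND[min(a, b)] → w = 0.12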